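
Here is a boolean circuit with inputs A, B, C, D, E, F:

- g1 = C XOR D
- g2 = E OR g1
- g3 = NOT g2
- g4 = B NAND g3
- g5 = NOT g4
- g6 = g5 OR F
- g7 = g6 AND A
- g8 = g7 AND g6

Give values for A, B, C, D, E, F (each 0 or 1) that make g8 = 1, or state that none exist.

A=1, B=1, C=0, D=1, E=1, F=1

g8 = g7 AND g6 must be 1, so both g7 = 1 and g6 = 1.
Check with A=1, B=1, C=0, D=1, E=1, F=1:
g1 = C XOR D = 0 XOR 1 = 1
g2 = E OR g1 = 1 OR 1 = 1
g3 = NOT g2 = NOT 1 = 0
g4 = B NAND g3 = 1 NAND 0 = 1
g5 = NOT g4 = NOT 1 = 0
g6 = g5 OR F = 0 OR 1 = 1
g7 = g6 AND A = 1 AND 1 = 1
g8 = g7 AND g6 = 1 AND 1 = 1
So g8 = 1 as required.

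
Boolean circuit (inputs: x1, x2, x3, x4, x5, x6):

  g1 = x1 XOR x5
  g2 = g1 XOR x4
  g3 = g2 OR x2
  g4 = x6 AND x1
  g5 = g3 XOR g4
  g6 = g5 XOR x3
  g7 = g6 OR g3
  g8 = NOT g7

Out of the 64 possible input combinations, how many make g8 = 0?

56

g8 = NOT g7 must be 0, so g7 = 1.
Enumerating the 64 input combinations, 56 give g8 = 0 and 8 give g8 = 1.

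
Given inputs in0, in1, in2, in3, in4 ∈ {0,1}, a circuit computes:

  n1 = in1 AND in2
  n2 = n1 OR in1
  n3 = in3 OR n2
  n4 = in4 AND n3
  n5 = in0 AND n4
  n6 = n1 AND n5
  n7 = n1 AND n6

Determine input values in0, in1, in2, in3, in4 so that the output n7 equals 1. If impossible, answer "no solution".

n7 = n1 AND n6 must be 1, so both n1 = 1 and n6 = 1.
Check with in0=1, in1=1, in2=1, in3=0, in4=1:
n1 = in1 AND in2 = 1 AND 1 = 1
n2 = n1 OR in1 = 1 OR 1 = 1
n3 = in3 OR n2 = 0 OR 1 = 1
n4 = in4 AND n3 = 1 AND 1 = 1
n5 = in0 AND n4 = 1 AND 1 = 1
n6 = n1 AND n5 = 1 AND 1 = 1
n7 = n1 AND n6 = 1 AND 1 = 1
So n7 = 1 as required.

in0=1, in1=1, in2=1, in3=0, in4=1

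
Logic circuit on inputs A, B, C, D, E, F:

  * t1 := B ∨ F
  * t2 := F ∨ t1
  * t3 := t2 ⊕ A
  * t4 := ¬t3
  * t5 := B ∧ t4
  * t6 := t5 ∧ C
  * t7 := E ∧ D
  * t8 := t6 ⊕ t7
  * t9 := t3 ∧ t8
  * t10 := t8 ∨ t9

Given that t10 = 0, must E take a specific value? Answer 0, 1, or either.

Both values of E occur among assignments with t10 = 0:
  E=0: A=0, B=0, C=0, D=0, E=0, F=0
  E=1: A=0, B=0, C=0, D=0, E=1, F=0

either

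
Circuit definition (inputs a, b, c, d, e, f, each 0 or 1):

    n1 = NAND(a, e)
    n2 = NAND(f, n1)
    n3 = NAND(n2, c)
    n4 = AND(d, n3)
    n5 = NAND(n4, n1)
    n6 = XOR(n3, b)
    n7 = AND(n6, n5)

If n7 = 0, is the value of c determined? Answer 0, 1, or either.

either

Both values of c occur among assignments with n7 = 0:
  c=0: a=0, b=0, c=0, d=1, e=0, f=0
  c=1: a=0, b=0, c=1, d=0, e=0, f=0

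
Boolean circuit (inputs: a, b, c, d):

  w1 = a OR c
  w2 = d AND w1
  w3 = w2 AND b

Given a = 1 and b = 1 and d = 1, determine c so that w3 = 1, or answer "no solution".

Check with a = 1 and b = 1 and d = 1 and c=1:
w1 = a OR c = 1 OR 1 = 1
w2 = d AND w1 = 1 AND 1 = 1
w3 = w2 AND b = 1 AND 1 = 1
So w3 = 1.

c=1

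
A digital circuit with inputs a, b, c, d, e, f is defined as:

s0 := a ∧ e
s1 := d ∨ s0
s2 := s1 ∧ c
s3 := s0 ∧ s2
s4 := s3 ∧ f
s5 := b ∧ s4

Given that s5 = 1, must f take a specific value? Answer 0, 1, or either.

1

s5 = b ∧ s4 must be 1, so both b = 1 and s4 = 1.
Every assignment with s5 = 1 has f = 1; there are 2 such assignment(s).
  a=1, b=1, c=1, d=0, e=1, f=1
  a=1, b=1, c=1, d=1, e=1, f=1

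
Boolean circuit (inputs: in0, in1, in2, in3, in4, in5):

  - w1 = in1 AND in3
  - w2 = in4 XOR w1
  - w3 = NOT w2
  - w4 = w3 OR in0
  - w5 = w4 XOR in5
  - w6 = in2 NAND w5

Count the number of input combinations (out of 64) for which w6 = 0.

w6 = in2 NAND w5 must be 0, so both in2 = 1 and w5 = 1.
Enumerating the 64 input combinations, 16 give w6 = 0 and 48 give w6 = 1.

16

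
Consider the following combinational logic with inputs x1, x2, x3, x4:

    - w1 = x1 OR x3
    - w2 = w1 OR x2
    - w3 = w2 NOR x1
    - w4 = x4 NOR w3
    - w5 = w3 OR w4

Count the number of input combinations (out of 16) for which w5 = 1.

w5 = w3 OR w4 must be 1, so at least one of w3, w4 is 1.
Enumerating the 16 input combinations, 9 give w5 = 1 and 7 give w5 = 0.

9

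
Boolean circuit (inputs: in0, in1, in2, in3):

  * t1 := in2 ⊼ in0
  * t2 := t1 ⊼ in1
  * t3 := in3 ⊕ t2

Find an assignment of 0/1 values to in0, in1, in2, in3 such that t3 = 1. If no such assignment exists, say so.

in0=1, in1=0, in2=0, in3=0

Check with in0=1, in1=0, in2=0, in3=0:
t1 = in2 ⊼ in0 = 0 ⊼ 1 = 1
t2 = t1 ⊼ in1 = 1 ⊼ 0 = 1
t3 = in3 ⊕ t2 = 0 ⊕ 1 = 1
So t3 = 1 as required.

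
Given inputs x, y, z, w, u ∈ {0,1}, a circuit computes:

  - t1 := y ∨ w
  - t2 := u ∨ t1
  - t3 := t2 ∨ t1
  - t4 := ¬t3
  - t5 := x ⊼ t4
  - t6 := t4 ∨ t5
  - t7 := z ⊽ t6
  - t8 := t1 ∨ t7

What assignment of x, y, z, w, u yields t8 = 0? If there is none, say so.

x=1, y=0, z=1, w=0, u=1

Check with x=1, y=0, z=1, w=0, u=1:
t1 = y ∨ w = 0 ∨ 0 = 0
t2 = u ∨ t1 = 1 ∨ 0 = 1
t3 = t2 ∨ t1 = 1 ∨ 0 = 1
t4 = ¬t3 = ¬1 = 0
t5 = x ⊼ t4 = 1 ⊼ 0 = 1
t6 = t4 ∨ t5 = 0 ∨ 1 = 1
t7 = z ⊽ t6 = 1 ⊽ 1 = 0
t8 = t1 ∨ t7 = 0 ∨ 0 = 0
So t8 = 0 as required.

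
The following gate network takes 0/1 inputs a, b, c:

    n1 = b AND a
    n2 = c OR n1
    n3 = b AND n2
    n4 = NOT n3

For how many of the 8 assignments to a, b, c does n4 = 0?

3

n4 = NOT n3 must be 0, so n3 = 1.
n3 = b AND n2 must be 1, so both b = 1 and n2 = 1.
Enumerating the 8 input combinations, 3 give n4 = 0 and 5 give n4 = 1.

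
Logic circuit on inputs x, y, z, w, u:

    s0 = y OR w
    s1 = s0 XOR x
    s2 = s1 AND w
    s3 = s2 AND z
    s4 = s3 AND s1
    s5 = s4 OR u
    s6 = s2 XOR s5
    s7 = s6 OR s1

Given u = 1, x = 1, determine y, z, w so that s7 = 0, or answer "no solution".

With u = 1, x = 1 fixed, none of the 8 settings of y, z, w give s7 = 0.
For example, with y=1, z=0, w=0:
s0 = y OR w = 1 OR 0 = 1
s1 = s0 XOR x = 1 XOR 1 = 0
s2 = s1 AND w = 0 AND 0 = 0
s3 = s2 AND z = 0 AND 0 = 0
s4 = s3 AND s1 = 0 AND 0 = 0
s5 = s4 OR u = 0 OR 1 = 1
s6 = s2 XOR s5 = 0 XOR 1 = 1
s7 = s6 OR s1 = 1 OR 0 = 1
giving s7 = 1 ≠ 0.

no solution exists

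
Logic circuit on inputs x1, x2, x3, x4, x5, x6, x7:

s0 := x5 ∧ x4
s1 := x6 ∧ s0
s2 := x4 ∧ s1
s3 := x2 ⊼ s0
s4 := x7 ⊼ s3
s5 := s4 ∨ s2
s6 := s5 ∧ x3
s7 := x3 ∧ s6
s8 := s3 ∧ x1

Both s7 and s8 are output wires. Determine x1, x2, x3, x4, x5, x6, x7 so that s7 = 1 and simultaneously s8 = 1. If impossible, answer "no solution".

Check with x1=1 x2=0 x3=1 x4=0 x5=1 x6=0 x7=0:
s0 = x5 ∧ x4 = 1 ∧ 0 = 0
s1 = x6 ∧ s0 = 0 ∧ 0 = 0
s2 = x4 ∧ s1 = 0 ∧ 0 = 0
s3 = x2 ⊼ s0 = 0 ⊼ 0 = 1
s4 = x7 ⊼ s3 = 0 ⊼ 1 = 1
s5 = s4 ∨ s2 = 1 ∨ 0 = 1
s6 = s5 ∧ x3 = 1 ∧ 1 = 1
s7 = x3 ∧ s6 = 1 ∧ 1 = 1
s8 = s3 ∧ x1 = 1 ∧ 1 = 1
So s7 = 1 and s8 = 1.

x1=1 x2=0 x3=1 x4=0 x5=1 x6=0 x7=0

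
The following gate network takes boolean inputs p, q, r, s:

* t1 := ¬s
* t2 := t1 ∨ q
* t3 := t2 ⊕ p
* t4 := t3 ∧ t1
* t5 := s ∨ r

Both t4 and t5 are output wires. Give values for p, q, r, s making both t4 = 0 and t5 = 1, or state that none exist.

Check with p=1, q=0, r=0, s=1:
t1 = ¬s = ¬1 = 0
t2 = t1 ∨ q = 0 ∨ 0 = 0
t3 = t2 ⊕ p = 0 ⊕ 1 = 1
t4 = t3 ∧ t1 = 1 ∧ 0 = 0
t5 = s ∨ r = 1 ∨ 0 = 1
So t4 = 0 and t5 = 1.

p=1, q=0, r=0, s=1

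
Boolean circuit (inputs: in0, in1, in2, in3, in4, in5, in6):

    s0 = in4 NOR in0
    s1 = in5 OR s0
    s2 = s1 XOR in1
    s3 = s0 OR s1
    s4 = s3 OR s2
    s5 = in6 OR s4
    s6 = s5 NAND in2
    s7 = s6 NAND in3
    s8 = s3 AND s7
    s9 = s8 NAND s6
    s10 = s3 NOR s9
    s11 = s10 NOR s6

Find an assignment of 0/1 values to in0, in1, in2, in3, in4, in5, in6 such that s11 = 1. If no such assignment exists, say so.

s11 = s10 NOR s6 must be 1, so both s10 = 0 and s6 = 0.
s10 = s3 NOR s9 must be 0, so at least one of s3, s9 is 1.
s6 = s5 NAND in2 must be 0, so both s5 = 1 and in2 = 1.
Check with in0=1, in1=0, in2=1, in3=1, in4=1, in5=0, in6=1:
s0 = in4 NOR in0 = 1 NOR 1 = 0
s1 = in5 OR s0 = 0 OR 0 = 0
s2 = s1 XOR in1 = 0 XOR 0 = 0
s3 = s0 OR s1 = 0 OR 0 = 0
s4 = s3 OR s2 = 0 OR 0 = 0
s5 = in6 OR s4 = 1 OR 0 = 1
s6 = s5 NAND in2 = 1 NAND 1 = 0
s7 = s6 NAND in3 = 0 NAND 1 = 1
s8 = s3 AND s7 = 0 AND 1 = 0
s9 = s8 NAND s6 = 0 NAND 0 = 1
s10 = s3 NOR s9 = 0 NOR 1 = 0
s11 = s10 NOR s6 = 0 NOR 0 = 1
So s11 = 1 as required.

in0=1, in1=0, in2=1, in3=1, in4=1, in5=0, in6=1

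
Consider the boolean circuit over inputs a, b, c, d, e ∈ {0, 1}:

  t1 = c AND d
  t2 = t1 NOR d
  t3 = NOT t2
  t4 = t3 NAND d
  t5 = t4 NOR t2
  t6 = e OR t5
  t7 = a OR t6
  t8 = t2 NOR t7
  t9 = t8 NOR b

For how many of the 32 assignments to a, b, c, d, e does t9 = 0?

16

t9 = t8 NOR b must be 0, so at least one of t8, b is 1.
Enumerating the 32 input combinations, 16 give t9 = 0 and 16 give t9 = 1.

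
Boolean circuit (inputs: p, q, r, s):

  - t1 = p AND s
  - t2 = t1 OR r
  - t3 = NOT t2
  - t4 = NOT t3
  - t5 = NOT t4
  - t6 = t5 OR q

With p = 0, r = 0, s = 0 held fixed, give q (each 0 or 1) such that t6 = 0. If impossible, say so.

With p = 0, r = 0, s = 0 fixed, none of the 2 settings of q give t6 = 0.
For example, with q=0:
t1 = p AND s = 0 AND 0 = 0
t2 = t1 OR r = 0 OR 0 = 0
t3 = NOT t2 = NOT 0 = 1
t4 = NOT t3 = NOT 1 = 0
t5 = NOT t4 = NOT 0 = 1
t6 = t5 OR q = 1 OR 0 = 1
giving t6 = 1 ≠ 0.

no solution exists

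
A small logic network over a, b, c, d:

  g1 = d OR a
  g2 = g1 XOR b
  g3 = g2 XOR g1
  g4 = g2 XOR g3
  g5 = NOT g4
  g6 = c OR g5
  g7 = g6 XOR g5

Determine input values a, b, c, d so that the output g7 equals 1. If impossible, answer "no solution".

a=1 b=0 c=1 d=0

Check with a=1 b=0 c=1 d=0:
g1 = d OR a = 0 OR 1 = 1
g2 = g1 XOR b = 1 XOR 0 = 1
g3 = g2 XOR g1 = 1 XOR 1 = 0
g4 = g2 XOR g3 = 1 XOR 0 = 1
g5 = NOT g4 = NOT 1 = 0
g6 = c OR g5 = 1 OR 0 = 1
g7 = g6 XOR g5 = 1 XOR 0 = 1
So g7 = 1 as required.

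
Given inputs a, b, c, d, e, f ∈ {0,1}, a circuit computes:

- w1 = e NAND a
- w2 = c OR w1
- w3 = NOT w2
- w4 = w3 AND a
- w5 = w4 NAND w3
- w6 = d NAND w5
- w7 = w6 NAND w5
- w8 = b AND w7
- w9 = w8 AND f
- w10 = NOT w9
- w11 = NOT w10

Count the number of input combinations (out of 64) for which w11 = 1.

w11 = NOT w10 must be 1, so w10 = 0.
w10 = NOT w9 must be 0, so w9 = 1.
Enumerating the 64 input combinations, 9 give w11 = 1 and 55 give w11 = 0.

9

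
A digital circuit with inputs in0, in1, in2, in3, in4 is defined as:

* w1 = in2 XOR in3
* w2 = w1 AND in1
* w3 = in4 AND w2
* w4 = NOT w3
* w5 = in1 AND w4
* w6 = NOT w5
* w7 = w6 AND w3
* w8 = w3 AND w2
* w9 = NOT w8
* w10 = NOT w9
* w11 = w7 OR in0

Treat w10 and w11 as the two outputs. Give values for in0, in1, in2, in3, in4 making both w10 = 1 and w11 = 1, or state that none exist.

Check with in0=0, in1=1, in2=1, in3=0, in4=1:
w1 = in2 XOR in3 = 1 XOR 0 = 1
w2 = w1 AND in1 = 1 AND 1 = 1
w3 = in4 AND w2 = 1 AND 1 = 1
w4 = NOT w3 = NOT 1 = 0
w5 = in1 AND w4 = 1 AND 0 = 0
w6 = NOT w5 = NOT 0 = 1
w7 = w6 AND w3 = 1 AND 1 = 1
w8 = w3 AND w2 = 1 AND 1 = 1
w9 = NOT w8 = NOT 1 = 0
w10 = NOT w9 = NOT 0 = 1
w11 = w7 OR in0 = 1 OR 0 = 1
So w10 = 1 and w11 = 1.

in0=0, in1=1, in2=1, in3=0, in4=1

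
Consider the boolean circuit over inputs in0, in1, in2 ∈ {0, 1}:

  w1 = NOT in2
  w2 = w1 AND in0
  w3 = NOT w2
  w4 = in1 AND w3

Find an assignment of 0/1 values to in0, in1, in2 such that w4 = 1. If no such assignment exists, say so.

w4 = in1 AND w3 must be 1, so both in1 = 1 and w3 = 1.
w3 = NOT w2 must be 1, so w2 = 0.
Check with in0=0, in1=1, in2=1:
w1 = NOT in2 = NOT 1 = 0
w2 = w1 AND in0 = 0 AND 0 = 0
w3 = NOT w2 = NOT 0 = 1
w4 = in1 AND w3 = 1 AND 1 = 1
So w4 = 1 as required.

in0=0, in1=1, in2=1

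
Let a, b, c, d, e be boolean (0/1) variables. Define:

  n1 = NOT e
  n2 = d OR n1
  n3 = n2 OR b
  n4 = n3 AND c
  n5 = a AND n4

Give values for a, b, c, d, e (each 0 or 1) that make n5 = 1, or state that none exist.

n5 = a AND n4 must be 1, so both a = 1 and n4 = 1.
Check with a=1, b=1, c=1, d=1, e=0:
n1 = NOT e = NOT 0 = 1
n2 = d OR n1 = 1 OR 1 = 1
n3 = n2 OR b = 1 OR 1 = 1
n4 = n3 AND c = 1 AND 1 = 1
n5 = a AND n4 = 1 AND 1 = 1
So n5 = 1 as required.

a=1, b=1, c=1, d=1, e=0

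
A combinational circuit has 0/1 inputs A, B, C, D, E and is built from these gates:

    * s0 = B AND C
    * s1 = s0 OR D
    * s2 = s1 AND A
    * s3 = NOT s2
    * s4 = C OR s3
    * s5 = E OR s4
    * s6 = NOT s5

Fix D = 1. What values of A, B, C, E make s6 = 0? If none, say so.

s6 = NOT s5 must be 0, so s5 = 1.
Check with D = 1 and A=1, B=0, C=1, E=1:
s0 = B AND C = 0 AND 1 = 0
s1 = s0 OR D = 0 OR 1 = 1
s2 = s1 AND A = 1 AND 1 = 1
s3 = NOT s2 = NOT 1 = 0
s4 = C OR s3 = 1 OR 0 = 1
s5 = E OR s4 = 1 OR 1 = 1
s6 = NOT s5 = NOT 1 = 0
So s6 = 0.

A=1, B=0, C=1, E=1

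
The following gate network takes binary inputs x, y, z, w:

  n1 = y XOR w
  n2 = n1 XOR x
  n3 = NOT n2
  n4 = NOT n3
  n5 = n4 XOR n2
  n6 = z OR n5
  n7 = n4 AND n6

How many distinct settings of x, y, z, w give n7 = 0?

n7 = n4 AND n6 must be 0, so at least one of n4, n6 is 0.
Enumerating the 16 input combinations, 12 give n7 = 0 and 4 give n7 = 1.

12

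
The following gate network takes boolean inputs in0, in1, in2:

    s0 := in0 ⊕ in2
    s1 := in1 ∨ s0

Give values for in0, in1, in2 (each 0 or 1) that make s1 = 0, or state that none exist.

Check with in0=1, in1=0, in2=1:
s0 = in0 ⊕ in2 = 1 ⊕ 1 = 0
s1 = in1 ∨ s0 = 0 ∨ 0 = 0
So s1 = 0 as required.

in0=1, in1=0, in2=1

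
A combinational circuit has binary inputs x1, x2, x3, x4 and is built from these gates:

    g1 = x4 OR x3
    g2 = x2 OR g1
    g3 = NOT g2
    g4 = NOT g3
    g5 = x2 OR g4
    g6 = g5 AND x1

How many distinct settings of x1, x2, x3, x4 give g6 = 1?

g6 = g5 AND x1 must be 1, so both g5 = 1 and x1 = 1.
Enumerating the 16 input combinations, 7 give g6 = 1 and 9 give g6 = 0.

7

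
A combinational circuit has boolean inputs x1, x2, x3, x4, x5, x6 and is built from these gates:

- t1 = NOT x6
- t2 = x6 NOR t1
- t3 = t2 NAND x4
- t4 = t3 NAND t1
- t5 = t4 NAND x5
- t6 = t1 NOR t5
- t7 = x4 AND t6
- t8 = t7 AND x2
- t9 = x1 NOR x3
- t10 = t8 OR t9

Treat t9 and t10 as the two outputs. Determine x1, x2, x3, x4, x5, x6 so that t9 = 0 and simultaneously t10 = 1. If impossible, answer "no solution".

Check with x1=1, x2=1, x3=1, x4=1, x5=1, x6=1:
t1 = NOT x6 = NOT 1 = 0
t2 = x6 NOR t1 = 1 NOR 0 = 0
t3 = t2 NAND x4 = 0 NAND 1 = 1
t4 = t3 NAND t1 = 1 NAND 0 = 1
t5 = t4 NAND x5 = 1 NAND 1 = 0
t6 = t1 NOR t5 = 0 NOR 0 = 1
t7 = x4 AND t6 = 1 AND 1 = 1
t8 = t7 AND x2 = 1 AND 1 = 1
t9 = x1 NOR x3 = 1 NOR 1 = 0
t10 = t8 OR t9 = 1 OR 0 = 1
So t9 = 0 and t10 = 1.

x1=1, x2=1, x3=1, x4=1, x5=1, x6=1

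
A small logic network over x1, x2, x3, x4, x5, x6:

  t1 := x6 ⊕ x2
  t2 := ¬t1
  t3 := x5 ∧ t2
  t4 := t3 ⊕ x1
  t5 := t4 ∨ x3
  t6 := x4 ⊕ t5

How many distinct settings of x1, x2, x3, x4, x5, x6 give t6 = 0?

t6 = x4 ⊕ t5 must be 0, so x4 and t5 are equal.
Enumerating the 64 input combinations, 32 give t6 = 0 and 32 give t6 = 1.

32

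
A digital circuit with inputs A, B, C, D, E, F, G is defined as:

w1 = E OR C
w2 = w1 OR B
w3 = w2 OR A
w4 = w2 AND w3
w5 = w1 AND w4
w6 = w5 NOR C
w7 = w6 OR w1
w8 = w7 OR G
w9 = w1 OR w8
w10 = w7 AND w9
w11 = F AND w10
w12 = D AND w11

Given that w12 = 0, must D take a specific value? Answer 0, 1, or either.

either

Both values of D occur among assignments with w12 = 0:
  D=0: A=0, B=0, C=0, D=0, E=0, F=0, G=0
  D=1: A=0, B=0, C=0, D=1, E=0, F=0, G=0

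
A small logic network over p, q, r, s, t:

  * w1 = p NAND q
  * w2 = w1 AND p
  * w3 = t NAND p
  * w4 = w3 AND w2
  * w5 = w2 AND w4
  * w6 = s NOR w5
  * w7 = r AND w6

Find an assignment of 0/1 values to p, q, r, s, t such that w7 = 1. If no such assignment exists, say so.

p=0 q=0 r=1 s=0 t=0

w7 = r AND w6 must be 1, so both r = 1 and w6 = 1.
w6 = s NOR w5 must be 1, so both s = 0 and w5 = 0.
Check with p=0 q=0 r=1 s=0 t=0:
w1 = p NAND q = 0 NAND 0 = 1
w2 = w1 AND p = 1 AND 0 = 0
w3 = t NAND p = 0 NAND 0 = 1
w4 = w3 AND w2 = 1 AND 0 = 0
w5 = w2 AND w4 = 0 AND 0 = 0
w6 = s NOR w5 = 0 NOR 0 = 1
w7 = r AND w6 = 1 AND 1 = 1
So w7 = 1 as required.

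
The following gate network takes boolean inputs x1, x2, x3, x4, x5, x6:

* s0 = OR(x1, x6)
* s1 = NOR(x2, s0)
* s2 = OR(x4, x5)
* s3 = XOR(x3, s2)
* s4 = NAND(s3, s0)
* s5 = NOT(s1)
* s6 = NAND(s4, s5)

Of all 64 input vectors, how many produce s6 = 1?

s6 = NAND(s4, s5) must be 1, so at least one of s4, s5 is 0.
Enumerating the 64 input combinations, 32 give s6 = 1 and 32 give s6 = 0.

32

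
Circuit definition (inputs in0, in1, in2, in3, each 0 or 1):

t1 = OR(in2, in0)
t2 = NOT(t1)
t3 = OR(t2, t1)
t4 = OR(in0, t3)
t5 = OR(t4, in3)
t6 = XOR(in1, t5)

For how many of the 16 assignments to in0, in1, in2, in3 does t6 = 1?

t6 = XOR(in1, t5) must be 1, so in1 and t5 differ.
Enumerating the 16 input combinations, 8 give t6 = 1 and 8 give t6 = 0.

8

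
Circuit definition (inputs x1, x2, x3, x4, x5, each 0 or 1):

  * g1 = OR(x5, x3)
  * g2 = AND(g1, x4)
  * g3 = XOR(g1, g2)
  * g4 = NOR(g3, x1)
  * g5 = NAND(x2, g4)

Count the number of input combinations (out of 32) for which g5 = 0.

5

g5 = NAND(x2, g4) must be 0, so both x2 = 1 and g4 = 1.
g4 = NOR(g3, x1) must be 1, so both g3 = 0 and x1 = 0.
Enumerating the 32 input combinations, 5 give g5 = 0 and 27 give g5 = 1.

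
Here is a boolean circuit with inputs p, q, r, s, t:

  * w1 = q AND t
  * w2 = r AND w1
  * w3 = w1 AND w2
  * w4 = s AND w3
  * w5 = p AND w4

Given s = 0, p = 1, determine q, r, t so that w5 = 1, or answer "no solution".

no solution exists

With s = 0, p = 1 fixed, none of the 8 settings of q, r, t give w5 = 1.
For example, with q=1, r=0, t=0:
w1 = q AND t = 1 AND 0 = 0
w2 = r AND w1 = 0 AND 0 = 0
w3 = w1 AND w2 = 0 AND 0 = 0
w4 = s AND w3 = 0 AND 0 = 0
w5 = p AND w4 = 1 AND 0 = 0
giving w5 = 0 ≠ 1.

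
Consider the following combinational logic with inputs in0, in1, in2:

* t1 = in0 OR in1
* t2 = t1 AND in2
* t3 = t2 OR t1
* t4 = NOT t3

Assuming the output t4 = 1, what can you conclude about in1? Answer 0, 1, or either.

0

t4 = NOT t3 must be 1, so t3 = 0.
t3 = t2 OR t1 must be 0, so both t2 = 0 and t1 = 0.
t2 = t1 AND in2 must be 0, so at least one of t1, in2 is 0.
Every assignment with t4 = 1 has in1 = 0; there are 2 such assignment(s).
  in0=0, in1=0, in2=0
  in0=0, in1=0, in2=1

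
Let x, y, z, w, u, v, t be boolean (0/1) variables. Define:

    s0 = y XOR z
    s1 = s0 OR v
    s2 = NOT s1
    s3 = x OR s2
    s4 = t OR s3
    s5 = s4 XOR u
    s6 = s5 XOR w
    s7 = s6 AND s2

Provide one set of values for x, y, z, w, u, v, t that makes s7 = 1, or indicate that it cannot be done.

x=1, y=1, z=1, w=0, u=0, v=0, t=0

Check with x=1, y=1, z=1, w=0, u=0, v=0, t=0:
s0 = y XOR z = 1 XOR 1 = 0
s1 = s0 OR v = 0 OR 0 = 0
s2 = NOT s1 = NOT 0 = 1
s3 = x OR s2 = 1 OR 1 = 1
s4 = t OR s3 = 0 OR 1 = 1
s5 = s4 XOR u = 1 XOR 0 = 1
s6 = s5 XOR w = 1 XOR 0 = 1
s7 = s6 AND s2 = 1 AND 1 = 1
So s7 = 1 as required.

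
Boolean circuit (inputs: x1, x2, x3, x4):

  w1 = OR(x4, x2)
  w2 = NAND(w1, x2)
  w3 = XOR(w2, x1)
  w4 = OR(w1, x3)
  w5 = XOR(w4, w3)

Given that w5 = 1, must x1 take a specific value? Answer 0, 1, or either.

Both values of x1 occur among assignments with w5 = 1:
  x1=0: x1=0, x2=0, x3=0, x4=0
  x1=1: x1=1, x2=0, x3=0, x4=1

either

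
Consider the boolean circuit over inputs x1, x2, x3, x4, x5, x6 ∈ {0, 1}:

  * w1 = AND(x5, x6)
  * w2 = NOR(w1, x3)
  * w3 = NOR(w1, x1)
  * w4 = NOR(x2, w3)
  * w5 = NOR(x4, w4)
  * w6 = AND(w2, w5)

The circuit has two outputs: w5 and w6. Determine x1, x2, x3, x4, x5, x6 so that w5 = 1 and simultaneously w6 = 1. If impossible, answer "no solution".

x1=0, x2=1, x3=0, x4=0, x5=0, x6=1

Check with x1=0, x2=1, x3=0, x4=0, x5=0, x6=1:
w1 = AND(x5, x6) = AND(0, 1) = 0
w2 = NOR(w1, x3) = NOR(0, 0) = 1
w3 = NOR(w1, x1) = NOR(0, 0) = 1
w4 = NOR(x2, w3) = NOR(1, 1) = 0
w5 = NOR(x4, w4) = NOR(0, 0) = 1
w6 = AND(w2, w5) = AND(1, 1) = 1
So w5 = 1 and w6 = 1.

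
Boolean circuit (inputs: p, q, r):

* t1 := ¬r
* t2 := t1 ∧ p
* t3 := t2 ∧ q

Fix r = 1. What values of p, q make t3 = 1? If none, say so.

no solution exists

With r = 1 fixed, none of the 4 settings of p, q give t3 = 1.
For example, with p=1, q=1:
t1 = ¬r = ¬1 = 0
t2 = t1 ∧ p = 0 ∧ 1 = 0
t3 = t2 ∧ q = 0 ∧ 1 = 0
giving t3 = 0 ≠ 1.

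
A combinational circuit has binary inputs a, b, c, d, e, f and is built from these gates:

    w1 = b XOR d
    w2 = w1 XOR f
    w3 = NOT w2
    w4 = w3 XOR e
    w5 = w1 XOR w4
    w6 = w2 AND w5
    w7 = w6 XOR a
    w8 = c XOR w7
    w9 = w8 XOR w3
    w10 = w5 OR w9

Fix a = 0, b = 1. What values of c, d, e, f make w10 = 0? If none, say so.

c=0, d=1, e=0, f=1

w10 = w5 OR w9 must be 0, so both w5 = 0 and w9 = 0.
Check with a = 0, b = 1 and c=0, d=1, e=0, f=1:
w1 = b XOR d = 1 XOR 1 = 0
w2 = w1 XOR f = 0 XOR 1 = 1
w3 = NOT w2 = NOT 1 = 0
w4 = w3 XOR e = 0 XOR 0 = 0
w5 = w1 XOR w4 = 0 XOR 0 = 0
w6 = w2 AND w5 = 1 AND 0 = 0
w7 = w6 XOR a = 0 XOR 0 = 0
w8 = c XOR w7 = 0 XOR 0 = 0
w9 = w8 XOR w3 = 0 XOR 0 = 0
w10 = w5 OR w9 = 0 OR 0 = 0
So w10 = 0.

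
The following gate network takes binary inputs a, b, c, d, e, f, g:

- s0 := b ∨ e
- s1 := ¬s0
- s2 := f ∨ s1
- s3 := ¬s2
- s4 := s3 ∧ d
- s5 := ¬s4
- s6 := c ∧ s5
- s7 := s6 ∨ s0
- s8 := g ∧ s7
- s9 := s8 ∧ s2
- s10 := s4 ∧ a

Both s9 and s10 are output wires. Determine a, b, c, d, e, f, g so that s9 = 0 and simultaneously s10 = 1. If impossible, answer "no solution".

a=1, b=0, c=0, d=1, e=1, f=0, g=0

Check with a=1, b=0, c=0, d=1, e=1, f=0, g=0:
s0 = b ∨ e = 0 ∨ 1 = 1
s1 = ¬s0 = ¬1 = 0
s2 = f ∨ s1 = 0 ∨ 0 = 0
s3 = ¬s2 = ¬0 = 1
s4 = s3 ∧ d = 1 ∧ 1 = 1
s5 = ¬s4 = ¬1 = 0
s6 = c ∧ s5 = 0 ∧ 0 = 0
s7 = s6 ∨ s0 = 0 ∨ 1 = 1
s8 = g ∧ s7 = 0 ∧ 1 = 0
s9 = s8 ∧ s2 = 0 ∧ 0 = 0
s10 = s4 ∧ a = 1 ∧ 1 = 1
So s9 = 0 and s10 = 1.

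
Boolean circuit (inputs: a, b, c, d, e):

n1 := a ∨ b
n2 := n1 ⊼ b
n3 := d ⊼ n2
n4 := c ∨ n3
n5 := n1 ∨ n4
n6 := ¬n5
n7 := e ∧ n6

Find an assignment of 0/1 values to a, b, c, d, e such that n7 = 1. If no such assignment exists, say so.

a=0 b=0 c=0 d=1 e=1

n7 = e ∧ n6 must be 1, so both e = 1 and n6 = 1.
n6 = ¬n5 must be 1, so n5 = 0.
n5 = n1 ∨ n4 must be 0, so both n1 = 0 and n4 = 0.
Check with a=0 b=0 c=0 d=1 e=1:
n1 = a ∨ b = 0 ∨ 0 = 0
n2 = n1 ⊼ b = 0 ⊼ 0 = 1
n3 = d ⊼ n2 = 1 ⊼ 1 = 0
n4 = c ∨ n3 = 0 ∨ 0 = 0
n5 = n1 ∨ n4 = 0 ∨ 0 = 0
n6 = ¬n5 = ¬0 = 1
n7 = e ∧ n6 = 1 ∧ 1 = 1
So n7 = 1 as required.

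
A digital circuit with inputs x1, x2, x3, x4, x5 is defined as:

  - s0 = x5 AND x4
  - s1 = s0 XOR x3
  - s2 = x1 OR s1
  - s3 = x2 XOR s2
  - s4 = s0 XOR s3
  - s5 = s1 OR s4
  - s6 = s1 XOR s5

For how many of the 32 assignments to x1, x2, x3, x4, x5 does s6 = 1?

8

s6 = s1 XOR s5 must be 1, so s1 and s5 differ.
Enumerating the 32 input combinations, 8 give s6 = 1 and 24 give s6 = 0.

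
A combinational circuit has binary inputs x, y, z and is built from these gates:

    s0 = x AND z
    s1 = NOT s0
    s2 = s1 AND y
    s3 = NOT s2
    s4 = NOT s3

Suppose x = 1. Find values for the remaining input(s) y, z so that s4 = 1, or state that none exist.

s4 = NOT s3 must be 1, so s3 = 0.
Check with x = 1 and y=1, z=0:
s0 = x AND z = 1 AND 0 = 0
s1 = NOT s0 = NOT 0 = 1
s2 = s1 AND y = 1 AND 1 = 1
s3 = NOT s2 = NOT 1 = 0
s4 = NOT s3 = NOT 0 = 1
So s4 = 1.

y=1, z=0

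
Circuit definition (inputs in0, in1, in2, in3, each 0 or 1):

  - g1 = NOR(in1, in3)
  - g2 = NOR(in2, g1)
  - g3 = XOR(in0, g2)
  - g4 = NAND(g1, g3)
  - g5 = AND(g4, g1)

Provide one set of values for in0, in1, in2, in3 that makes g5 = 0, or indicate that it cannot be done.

g5 = AND(g4, g1) must be 0, so at least one of g4, g1 is 0.
Check with in0=1 in1=1 in2=1 in3=0:
g1 = NOR(in1, in3) = NOR(1, 0) = 0
g2 = NOR(in2, g1) = NOR(1, 0) = 0
g3 = XOR(in0, g2) = XOR(1, 0) = 1
g4 = NAND(g1, g3) = NAND(0, 1) = 1
g5 = AND(g4, g1) = AND(1, 0) = 0
So g5 = 0 as required.

in0=1 in1=1 in2=1 in3=0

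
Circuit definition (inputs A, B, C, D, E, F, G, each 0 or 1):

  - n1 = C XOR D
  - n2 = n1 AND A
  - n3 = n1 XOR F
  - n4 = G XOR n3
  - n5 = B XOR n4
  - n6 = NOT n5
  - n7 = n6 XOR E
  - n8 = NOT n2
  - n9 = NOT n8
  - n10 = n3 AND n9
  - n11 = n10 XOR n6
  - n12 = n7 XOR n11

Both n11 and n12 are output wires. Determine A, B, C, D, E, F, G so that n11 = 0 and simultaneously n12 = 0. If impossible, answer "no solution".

A=1, B=1, C=0, D=1, E=1, F=0, G=0

Check with A=1, B=1, C=0, D=1, E=1, F=0, G=0:
n1 = C XOR D = 0 XOR 1 = 1
n2 = n1 AND A = 1 AND 1 = 1
n3 = n1 XOR F = 1 XOR 0 = 1
n4 = G XOR n3 = 0 XOR 1 = 1
n5 = B XOR n4 = 1 XOR 1 = 0
n6 = NOT n5 = NOT 0 = 1
n7 = n6 XOR E = 1 XOR 1 = 0
n8 = NOT n2 = NOT 1 = 0
n9 = NOT n8 = NOT 0 = 1
n10 = n3 AND n9 = 1 AND 1 = 1
n11 = n10 XOR n6 = 1 XOR 1 = 0
n12 = n7 XOR n11 = 0 XOR 0 = 0
So n11 = 0 and n12 = 0.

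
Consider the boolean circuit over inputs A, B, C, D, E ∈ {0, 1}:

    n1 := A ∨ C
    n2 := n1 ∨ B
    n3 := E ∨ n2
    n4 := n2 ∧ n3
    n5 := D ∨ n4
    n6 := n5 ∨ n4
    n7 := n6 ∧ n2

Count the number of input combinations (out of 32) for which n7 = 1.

28

n7 = n6 ∧ n2 must be 1, so both n6 = 1 and n2 = 1.
n6 = n5 ∨ n4 must be 1, so at least one of n5, n4 is 1.
Enumerating the 32 input combinations, 28 give n7 = 1 and 4 give n7 = 0.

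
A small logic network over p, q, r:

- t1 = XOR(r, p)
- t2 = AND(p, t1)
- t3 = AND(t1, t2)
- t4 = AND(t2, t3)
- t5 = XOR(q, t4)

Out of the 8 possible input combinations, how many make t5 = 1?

4

t5 = XOR(q, t4) must be 1, so q and t4 differ.
Satisfying assignments:
  p=0, q=1, r=0
  p=0, q=1, r=1
  p=1, q=0, r=0
  p=1, q=1, r=1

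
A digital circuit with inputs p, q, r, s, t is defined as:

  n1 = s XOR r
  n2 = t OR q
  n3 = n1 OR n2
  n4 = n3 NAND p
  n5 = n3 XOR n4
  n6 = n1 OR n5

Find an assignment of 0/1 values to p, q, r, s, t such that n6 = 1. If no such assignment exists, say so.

n6 = n1 OR n5 must be 1, so at least one of n1, n5 is 1.
Check with p=1, q=1, r=0, s=1, t=0:
n1 = s XOR r = 1 XOR 0 = 1
n2 = t OR q = 0 OR 1 = 1
n3 = n1 OR n2 = 1 OR 1 = 1
n4 = n3 NAND p = 1 NAND 1 = 0
n5 = n3 XOR n4 = 1 XOR 0 = 1
n6 = n1 OR n5 = 1 OR 1 = 1
So n6 = 1 as required.

p=1, q=1, r=0, s=1, t=0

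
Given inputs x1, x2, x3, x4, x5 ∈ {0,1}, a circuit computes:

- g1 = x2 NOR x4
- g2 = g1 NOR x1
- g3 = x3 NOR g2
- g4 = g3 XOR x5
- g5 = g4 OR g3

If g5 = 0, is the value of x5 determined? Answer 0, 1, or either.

g5 = g4 OR g3 must be 0, so both g4 = 0 and g3 = 0.
Every assignment with g5 = 0 has x5 = 0; there are 11 such assignment(s).

0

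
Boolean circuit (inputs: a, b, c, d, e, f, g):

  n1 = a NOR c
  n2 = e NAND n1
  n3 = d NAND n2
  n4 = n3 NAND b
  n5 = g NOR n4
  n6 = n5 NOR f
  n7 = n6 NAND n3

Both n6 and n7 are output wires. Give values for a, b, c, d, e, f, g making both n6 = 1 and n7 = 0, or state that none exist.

Check with a=1, b=0, c=1, d=0, e=1, f=0, g=0:
n1 = a NOR c = 1 NOR 1 = 0
n2 = e NAND n1 = 1 NAND 0 = 1
n3 = d NAND n2 = 0 NAND 1 = 1
n4 = n3 NAND b = 1 NAND 0 = 1
n5 = g NOR n4 = 0 NOR 1 = 0
n6 = n5 NOR f = 0 NOR 0 = 1
n7 = n6 NAND n3 = 1 NAND 1 = 0
So n6 = 1 and n7 = 0.

a=1, b=0, c=1, d=0, e=1, f=0, g=0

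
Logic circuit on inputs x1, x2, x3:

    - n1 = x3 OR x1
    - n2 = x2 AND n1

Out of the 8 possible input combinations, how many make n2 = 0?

n2 = x2 AND n1 must be 0, so at least one of x2, n1 is 0.
Satisfying assignments:
  x1=0, x2=0, x3=0
  x1=0, x2=0, x3=1
  x1=0, x2=1, x3=0
  x1=1, x2=0, x3=0
  x1=1, x2=0, x3=1

5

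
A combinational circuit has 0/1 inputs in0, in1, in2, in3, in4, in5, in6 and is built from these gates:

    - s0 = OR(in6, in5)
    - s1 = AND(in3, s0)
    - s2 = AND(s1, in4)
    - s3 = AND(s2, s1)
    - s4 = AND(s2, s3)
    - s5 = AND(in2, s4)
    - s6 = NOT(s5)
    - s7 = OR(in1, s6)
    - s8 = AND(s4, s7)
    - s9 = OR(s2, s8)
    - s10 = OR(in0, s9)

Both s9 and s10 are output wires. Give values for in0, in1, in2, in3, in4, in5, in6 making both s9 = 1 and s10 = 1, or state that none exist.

Check with in0=1, in1=1, in2=0, in3=1, in4=1, in5=1, in6=1:
s0 = OR(in6, in5) = OR(1, 1) = 1
s1 = AND(in3, s0) = AND(1, 1) = 1
s2 = AND(s1, in4) = AND(1, 1) = 1
s3 = AND(s2, s1) = AND(1, 1) = 1
s4 = AND(s2, s3) = AND(1, 1) = 1
s5 = AND(in2, s4) = AND(0, 1) = 0
s6 = NOT(s5) = NOT 0 = 1
s7 = OR(in1, s6) = OR(1, 1) = 1
s8 = AND(s4, s7) = AND(1, 1) = 1
s9 = OR(s2, s8) = OR(1, 1) = 1
s10 = OR(in0, s9) = OR(1, 1) = 1
So s9 = 1 and s10 = 1.

in0=1, in1=1, in2=0, in3=1, in4=1, in5=1, in6=1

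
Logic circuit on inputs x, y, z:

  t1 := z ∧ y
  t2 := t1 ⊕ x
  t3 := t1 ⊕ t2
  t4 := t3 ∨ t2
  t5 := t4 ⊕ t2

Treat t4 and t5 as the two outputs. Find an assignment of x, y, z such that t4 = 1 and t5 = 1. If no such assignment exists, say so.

Check with x=1, y=1, z=1:
t1 = z ∧ y = 1 ∧ 1 = 1
t2 = t1 ⊕ x = 1 ⊕ 1 = 0
t3 = t1 ⊕ t2 = 1 ⊕ 0 = 1
t4 = t3 ∨ t2 = 1 ∨ 0 = 1
t5 = t4 ⊕ t2 = 1 ⊕ 0 = 1
So t4 = 1 and t5 = 1.

x=1, y=1, z=1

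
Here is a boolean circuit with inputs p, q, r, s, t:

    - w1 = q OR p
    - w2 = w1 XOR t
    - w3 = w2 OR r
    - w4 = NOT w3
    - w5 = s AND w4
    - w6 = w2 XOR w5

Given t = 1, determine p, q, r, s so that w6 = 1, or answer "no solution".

p=0 q=0 r=0 s=1

w6 = w2 XOR w5 must be 1, so w2 and w5 differ.
Check with t = 1 and p=0, q=0, r=0, s=1:
w1 = q OR p = 0 OR 0 = 0
w2 = w1 XOR t = 0 XOR 1 = 1
w3 = w2 OR r = 1 OR 0 = 1
w4 = NOT w3 = NOT 1 = 0
w5 = s AND w4 = 1 AND 0 = 0
w6 = w2 XOR w5 = 1 XOR 0 = 1
So w6 = 1.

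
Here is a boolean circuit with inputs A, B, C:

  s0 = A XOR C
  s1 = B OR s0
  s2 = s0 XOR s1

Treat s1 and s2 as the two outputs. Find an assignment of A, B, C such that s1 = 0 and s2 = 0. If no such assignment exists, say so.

Check with A=1, B=0, C=1:
s0 = A XOR C = 1 XOR 1 = 0
s1 = B OR s0 = 0 OR 0 = 0
s2 = s0 XOR s1 = 0 XOR 0 = 0
So s1 = 0 and s2 = 0.

A=1, B=0, C=1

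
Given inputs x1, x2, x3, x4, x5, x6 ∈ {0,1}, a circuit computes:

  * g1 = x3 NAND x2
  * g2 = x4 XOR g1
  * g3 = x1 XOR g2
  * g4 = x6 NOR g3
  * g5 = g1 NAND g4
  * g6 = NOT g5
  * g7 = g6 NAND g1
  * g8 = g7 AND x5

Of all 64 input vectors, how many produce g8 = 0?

38

g8 = g7 AND x5 must be 0, so at least one of g7, x5 is 0.
Enumerating the 64 input combinations, 38 give g8 = 0 and 26 give g8 = 1.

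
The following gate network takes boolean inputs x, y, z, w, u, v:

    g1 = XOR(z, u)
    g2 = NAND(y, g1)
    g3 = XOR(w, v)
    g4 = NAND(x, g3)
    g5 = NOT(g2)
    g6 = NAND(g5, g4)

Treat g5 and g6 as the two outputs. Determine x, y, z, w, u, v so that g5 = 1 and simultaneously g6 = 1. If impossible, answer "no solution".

x=1, y=1, z=0, w=0, u=1, v=1

Check with x=1, y=1, z=0, w=0, u=1, v=1:
g1 = XOR(z, u) = XOR(0, 1) = 1
g2 = NAND(y, g1) = NAND(1, 1) = 0
g3 = XOR(w, v) = XOR(0, 1) = 1
g4 = NAND(x, g3) = NAND(1, 1) = 0
g5 = NOT(g2) = NOT 0 = 1
g6 = NAND(g5, g4) = NAND(1, 0) = 1
So g5 = 1 and g6 = 1.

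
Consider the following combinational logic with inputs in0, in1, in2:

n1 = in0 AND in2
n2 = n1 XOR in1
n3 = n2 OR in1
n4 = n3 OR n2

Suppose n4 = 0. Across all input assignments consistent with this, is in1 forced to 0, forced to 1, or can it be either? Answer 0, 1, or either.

n4 = n3 OR n2 must be 0, so both n3 = 0 and n2 = 0.
n3 = n2 OR in1 must be 0, so both n2 = 0 and in1 = 0.
n2 = n1 XOR in1 must be 0, so n1 and in1 are equal.
Every assignment with n4 = 0 has in1 = 0; there are 3 such assignment(s).
  in0=0, in1=0, in2=0
  in0=0, in1=0, in2=1
  in0=1, in1=0, in2=0

0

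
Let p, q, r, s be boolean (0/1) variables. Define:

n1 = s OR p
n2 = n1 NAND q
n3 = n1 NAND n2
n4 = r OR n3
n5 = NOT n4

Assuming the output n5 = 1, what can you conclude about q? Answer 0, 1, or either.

n5 = NOT n4 must be 1, so n4 = 0.
Every assignment with n5 = 1 has q = 0; there are 3 such assignment(s).
  p=0, q=0, r=0, s=1
  p=1, q=0, r=0, s=0
  p=1, q=0, r=0, s=1

0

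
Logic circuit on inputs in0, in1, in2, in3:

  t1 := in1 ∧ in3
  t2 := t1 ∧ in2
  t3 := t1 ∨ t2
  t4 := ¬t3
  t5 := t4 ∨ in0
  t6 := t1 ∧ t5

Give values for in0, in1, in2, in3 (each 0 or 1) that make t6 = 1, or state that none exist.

in0=1 in1=1 in2=0 in3=1

t6 = t1 ∧ t5 must be 1, so both t1 = 1 and t5 = 1.
t1 = in1 ∧ in3 must be 1, so both in1 = 1 and in3 = 1.
t5 = t4 ∨ in0 must be 1, so at least one of t4, in0 is 1.
Check with in0=1 in1=1 in2=0 in3=1:
t1 = in1 ∧ in3 = 1 ∧ 1 = 1
t2 = t1 ∧ in2 = 1 ∧ 0 = 0
t3 = t1 ∨ t2 = 1 ∨ 0 = 1
t4 = ¬t3 = ¬1 = 0
t5 = t4 ∨ in0 = 0 ∨ 1 = 1
t6 = t1 ∧ t5 = 1 ∧ 1 = 1
So t6 = 1 as required.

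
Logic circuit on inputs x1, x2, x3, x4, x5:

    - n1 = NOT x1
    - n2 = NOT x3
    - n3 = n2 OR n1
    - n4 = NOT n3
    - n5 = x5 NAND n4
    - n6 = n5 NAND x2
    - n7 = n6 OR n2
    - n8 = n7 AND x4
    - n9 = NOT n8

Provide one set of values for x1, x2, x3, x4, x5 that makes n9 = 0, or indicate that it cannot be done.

x1=1 x2=0 x3=0 x4=1 x5=0

Check with x1=1 x2=0 x3=0 x4=1 x5=0:
n1 = NOT x1 = NOT 1 = 0
n2 = NOT x3 = NOT 0 = 1
n3 = n2 OR n1 = 1 OR 0 = 1
n4 = NOT n3 = NOT 1 = 0
n5 = x5 NAND n4 = 0 NAND 0 = 1
n6 = n5 NAND x2 = 1 NAND 0 = 1
n7 = n6 OR n2 = 1 OR 1 = 1
n8 = n7 AND x4 = 1 AND 1 = 1
n9 = NOT n8 = NOT 1 = 0
So n9 = 0 as required.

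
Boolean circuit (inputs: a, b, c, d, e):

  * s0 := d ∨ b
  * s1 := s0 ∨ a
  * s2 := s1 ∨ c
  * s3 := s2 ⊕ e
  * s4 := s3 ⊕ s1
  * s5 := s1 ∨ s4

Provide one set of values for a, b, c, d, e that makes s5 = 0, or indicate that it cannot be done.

s5 = s1 ∨ s4 must be 0, so both s1 = 0 and s4 = 0.
s1 = s0 ∨ a must be 0, so both s0 = 0 and a = 0.
s4 = s3 ⊕ s1 must be 0, so s3 and s1 are equal.
Check with a=0 b=0 c=1 d=0 e=1:
s0 = d ∨ b = 0 ∨ 0 = 0
s1 = s0 ∨ a = 0 ∨ 0 = 0
s2 = s1 ∨ c = 0 ∨ 1 = 1
s3 = s2 ⊕ e = 1 ⊕ 1 = 0
s4 = s3 ⊕ s1 = 0 ⊕ 0 = 0
s5 = s1 ∨ s4 = 0 ∨ 0 = 0
So s5 = 0 as required.

a=0 b=0 c=1 d=0 e=1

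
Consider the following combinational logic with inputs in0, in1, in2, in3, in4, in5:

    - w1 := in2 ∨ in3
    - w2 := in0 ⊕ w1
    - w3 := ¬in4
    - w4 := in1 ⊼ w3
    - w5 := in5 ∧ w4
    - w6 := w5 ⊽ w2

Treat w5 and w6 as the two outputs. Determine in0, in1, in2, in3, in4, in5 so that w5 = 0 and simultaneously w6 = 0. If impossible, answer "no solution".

in0=0, in1=0, in2=0, in3=1, in4=0, in5=0

Check with in0=0, in1=0, in2=0, in3=1, in4=0, in5=0:
w1 = in2 ∨ in3 = 0 ∨ 1 = 1
w2 = in0 ⊕ w1 = 0 ⊕ 1 = 1
w3 = ¬in4 = ¬0 = 1
w4 = in1 ⊼ w3 = 0 ⊼ 1 = 1
w5 = in5 ∧ w4 = 0 ∧ 1 = 0
w6 = w5 ⊽ w2 = 0 ⊽ 1 = 0
So w5 = 0 and w6 = 0.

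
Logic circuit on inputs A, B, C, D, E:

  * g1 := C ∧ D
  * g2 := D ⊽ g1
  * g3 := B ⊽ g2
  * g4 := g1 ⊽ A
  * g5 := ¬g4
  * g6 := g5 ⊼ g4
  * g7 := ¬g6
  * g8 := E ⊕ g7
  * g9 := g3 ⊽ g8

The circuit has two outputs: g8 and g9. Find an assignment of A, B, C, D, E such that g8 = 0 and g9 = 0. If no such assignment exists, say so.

Check with A=1, B=0, C=1, D=1, E=0:
g1 = C ∧ D = 1 ∧ 1 = 1
g2 = D ⊽ g1 = 1 ⊽ 1 = 0
g3 = B ⊽ g2 = 0 ⊽ 0 = 1
g4 = g1 ⊽ A = 1 ⊽ 1 = 0
g5 = ¬g4 = ¬0 = 1
g6 = g5 ⊼ g4 = 1 ⊼ 0 = 1
g7 = ¬g6 = ¬1 = 0
g8 = E ⊕ g7 = 0 ⊕ 0 = 0
g9 = g3 ⊽ g8 = 1 ⊽ 0 = 0
So g8 = 0 and g9 = 0.

A=1, B=0, C=1, D=1, E=0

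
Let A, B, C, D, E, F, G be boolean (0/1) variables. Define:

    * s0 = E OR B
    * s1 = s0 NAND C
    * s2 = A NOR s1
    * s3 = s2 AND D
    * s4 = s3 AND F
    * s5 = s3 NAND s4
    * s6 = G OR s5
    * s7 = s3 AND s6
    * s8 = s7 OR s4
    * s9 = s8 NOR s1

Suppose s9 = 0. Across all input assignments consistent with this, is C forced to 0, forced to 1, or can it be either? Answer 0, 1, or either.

Both values of C occur among assignments with s9 = 0:
  C=0: A=0, B=0, C=0, D=0, E=0, F=0, G=0
  C=1: A=0, B=0, C=1, D=0, E=0, F=0, G=0

either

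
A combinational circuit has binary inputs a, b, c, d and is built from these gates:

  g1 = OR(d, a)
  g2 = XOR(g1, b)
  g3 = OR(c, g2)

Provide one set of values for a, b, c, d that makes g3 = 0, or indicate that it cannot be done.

g3 = OR(c, g2) must be 0, so both c = 0 and g2 = 0.
g2 = XOR(g1, b) must be 0, so g1 and b are equal.
Check with a=1, b=1, c=0, d=0:
g1 = OR(d, a) = OR(0, 1) = 1
g2 = XOR(g1, b) = XOR(1, 1) = 0
g3 = OR(c, g2) = OR(0, 0) = 0
So g3 = 0 as required.

a=1, b=1, c=0, d=0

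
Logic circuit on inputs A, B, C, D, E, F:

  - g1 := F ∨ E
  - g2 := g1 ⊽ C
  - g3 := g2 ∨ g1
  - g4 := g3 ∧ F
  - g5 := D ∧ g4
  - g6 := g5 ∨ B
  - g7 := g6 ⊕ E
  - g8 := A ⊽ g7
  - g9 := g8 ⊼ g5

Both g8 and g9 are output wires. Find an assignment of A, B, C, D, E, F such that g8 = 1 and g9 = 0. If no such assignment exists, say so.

Check with A=0 B=0 C=0 D=1 E=1 F=1:
g1 = F ∨ E = 1 ∨ 1 = 1
g2 = g1 ⊽ C = 1 ⊽ 0 = 0
g3 = g2 ∨ g1 = 0 ∨ 1 = 1
g4 = g3 ∧ F = 1 ∧ 1 = 1
g5 = D ∧ g4 = 1 ∧ 1 = 1
g6 = g5 ∨ B = 1 ∨ 0 = 1
g7 = g6 ⊕ E = 1 ⊕ 1 = 0
g8 = A ⊽ g7 = 0 ⊽ 0 = 1
g9 = g8 ⊼ g5 = 1 ⊼ 1 = 0
So g8 = 1 and g9 = 0.

A=0 B=0 C=0 D=1 E=1 F=1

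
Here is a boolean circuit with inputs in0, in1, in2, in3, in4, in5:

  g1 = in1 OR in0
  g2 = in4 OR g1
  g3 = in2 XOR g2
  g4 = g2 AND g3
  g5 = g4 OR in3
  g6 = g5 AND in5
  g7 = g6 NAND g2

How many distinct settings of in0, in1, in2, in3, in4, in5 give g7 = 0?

21

g7 = g6 NAND g2 must be 0, so both g6 = 1 and g2 = 1.
g6 = g5 AND in5 must be 1, so both g5 = 1 and in5 = 1.
Enumerating the 64 input combinations, 21 give g7 = 0 and 43 give g7 = 1.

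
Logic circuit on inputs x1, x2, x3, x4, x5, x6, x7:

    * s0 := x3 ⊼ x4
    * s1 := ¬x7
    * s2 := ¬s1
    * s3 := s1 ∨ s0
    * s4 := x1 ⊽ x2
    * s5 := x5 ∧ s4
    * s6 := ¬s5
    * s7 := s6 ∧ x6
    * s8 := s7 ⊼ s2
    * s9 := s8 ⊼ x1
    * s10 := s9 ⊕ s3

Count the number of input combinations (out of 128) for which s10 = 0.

s10 = s9 ⊕ s3 must be 0, so s9 and s3 are equal.
Enumerating the 128 input combinations, 72 give s10 = 0 and 56 give s10 = 1.

72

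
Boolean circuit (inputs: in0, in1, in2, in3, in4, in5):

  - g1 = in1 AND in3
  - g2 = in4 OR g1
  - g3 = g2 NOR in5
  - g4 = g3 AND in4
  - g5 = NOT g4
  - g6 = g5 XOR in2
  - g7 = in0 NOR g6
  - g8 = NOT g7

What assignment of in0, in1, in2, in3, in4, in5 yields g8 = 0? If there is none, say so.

in0=0 in1=0 in2=1 in3=0 in4=0 in5=1

g8 = NOT g7 must be 0, so g7 = 1.
g7 = in0 NOR g6 must be 1, so both in0 = 0 and g6 = 0.
g6 = g5 XOR in2 must be 0, so g5 and in2 are equal.
Check with in0=0 in1=0 in2=1 in3=0 in4=0 in5=1:
g1 = in1 AND in3 = 0 AND 0 = 0
g2 = in4 OR g1 = 0 OR 0 = 0
g3 = g2 NOR in5 = 0 NOR 1 = 0
g4 = g3 AND in4 = 0 AND 0 = 0
g5 = NOT g4 = NOT 0 = 1
g6 = g5 XOR in2 = 1 XOR 1 = 0
g7 = in0 NOR g6 = 0 NOR 0 = 1
g8 = NOT g7 = NOT 1 = 0
So g8 = 0 as required.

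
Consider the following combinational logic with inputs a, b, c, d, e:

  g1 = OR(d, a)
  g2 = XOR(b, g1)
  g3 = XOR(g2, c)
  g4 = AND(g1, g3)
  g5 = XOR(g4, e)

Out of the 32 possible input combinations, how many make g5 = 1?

16

g5 = XOR(g4, e) must be 1, so g4 and e differ.
Enumerating the 32 input combinations, 16 give g5 = 1 and 16 give g5 = 0.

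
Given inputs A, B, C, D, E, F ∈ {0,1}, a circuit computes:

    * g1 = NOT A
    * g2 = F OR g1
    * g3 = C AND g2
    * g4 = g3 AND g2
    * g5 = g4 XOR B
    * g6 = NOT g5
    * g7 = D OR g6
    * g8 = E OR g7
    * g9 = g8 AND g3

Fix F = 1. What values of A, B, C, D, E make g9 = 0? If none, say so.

g9 = g8 AND g3 must be 0, so at least one of g8, g3 is 0.
Check with F = 1 and A=0, B=1, C=0, D=1, E=1:
g1 = NOT A = NOT 0 = 1
g2 = F OR g1 = 1 OR 1 = 1
g3 = C AND g2 = 0 AND 1 = 0
g4 = g3 AND g2 = 0 AND 1 = 0
g5 = g4 XOR B = 0 XOR 1 = 1
g6 = NOT g5 = NOT 1 = 0
g7 = D OR g6 = 1 OR 0 = 1
g8 = E OR g7 = 1 OR 1 = 1
g9 = g8 AND g3 = 1 AND 0 = 0
So g9 = 0.

A=0, B=1, C=0, D=1, E=1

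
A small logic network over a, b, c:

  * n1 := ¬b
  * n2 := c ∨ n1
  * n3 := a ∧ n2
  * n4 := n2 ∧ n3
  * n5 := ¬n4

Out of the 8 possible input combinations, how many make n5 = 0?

n5 = ¬n4 must be 0, so n4 = 1.
n4 = n2 ∧ n3 must be 1, so both n2 = 1 and n3 = 1.
n2 = c ∨ n1 must be 1, so at least one of c, n1 is 1.
Satisfying assignments:
  a=1, b=0, c=0
  a=1, b=0, c=1
  a=1, b=1, c=1

3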